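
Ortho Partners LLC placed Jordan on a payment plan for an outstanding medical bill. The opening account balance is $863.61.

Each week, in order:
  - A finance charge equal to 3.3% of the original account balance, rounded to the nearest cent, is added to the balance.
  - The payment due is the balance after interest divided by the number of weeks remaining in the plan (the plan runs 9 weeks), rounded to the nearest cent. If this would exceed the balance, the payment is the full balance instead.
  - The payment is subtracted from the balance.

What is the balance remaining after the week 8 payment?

Week 1: $863.61 +$28.50 interest = $892.11; pay $99.12 → $792.99
Week 2: $792.99 +$28.50 interest = $821.49; pay $102.69 → $718.80
Week 3: $718.80 +$28.50 interest = $747.30; pay $106.76 → $640.54
Week 4: $640.54 +$28.50 interest = $669.04; pay $111.51 → $557.53
Week 5: $557.53 +$28.50 interest = $586.03; pay $117.21 → $468.82
Week 6: $468.82 +$28.50 interest = $497.32; pay $124.33 → $372.99
Week 7: $372.99 +$28.50 interest = $401.49; pay $133.83 → $267.66
Week 8: $267.66 +$28.50 interest = $296.16; pay $148.08 → $148.08

$148.08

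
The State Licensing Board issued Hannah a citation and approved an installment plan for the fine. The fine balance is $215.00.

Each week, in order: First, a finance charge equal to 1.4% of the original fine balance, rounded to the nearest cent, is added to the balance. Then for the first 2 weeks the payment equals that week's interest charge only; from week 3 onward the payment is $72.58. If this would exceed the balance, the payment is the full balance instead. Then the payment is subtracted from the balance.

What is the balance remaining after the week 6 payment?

$0.00

Week 1: opening $215.00; interest $3.01 → $218.01; payment $3.01; balance $215.00
Week 2: opening $215.00; interest $3.01 → $218.01; payment $3.01; balance $215.00
Week 3: opening $215.00; interest $3.01 → $218.01; payment $72.58; balance $145.43
Week 4: opening $145.43; interest $3.01 → $148.44; payment $72.58; balance $75.86
Week 5: opening $75.86; interest $3.01 → $78.87; payment $72.58; balance $6.29
Week 6: opening $6.29; interest $3.01 → $9.30; payment $9.30; balance $0.00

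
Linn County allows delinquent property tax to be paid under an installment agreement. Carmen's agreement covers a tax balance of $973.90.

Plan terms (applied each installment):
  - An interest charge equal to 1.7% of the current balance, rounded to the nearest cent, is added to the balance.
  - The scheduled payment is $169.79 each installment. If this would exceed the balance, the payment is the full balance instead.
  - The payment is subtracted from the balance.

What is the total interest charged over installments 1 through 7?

$59.62

Installment 1: opening $973.90; interest $16.56 → $990.46; payment $169.79; balance $820.67
Installment 2: opening $820.67; interest $13.95 → $834.62; payment $169.79; balance $664.83
Installment 3: opening $664.83; interest $11.30 → $676.13; payment $169.79; balance $506.34
Installment 4: opening $506.34; interest $8.61 → $514.95; payment $169.79; balance $345.16
Installment 5: opening $345.16; interest $5.87 → $351.03; payment $169.79; balance $181.24
Installment 6: opening $181.24; interest $3.08 → $184.32; payment $169.79; balance $14.53
Installment 7: opening $14.53; interest $0.25 → $14.78; payment $14.78; balance $0.00
Total interest: $16.56 + $13.95 + $11.30 + $8.61 + $5.87 + $3.08 + $0.25 = $59.62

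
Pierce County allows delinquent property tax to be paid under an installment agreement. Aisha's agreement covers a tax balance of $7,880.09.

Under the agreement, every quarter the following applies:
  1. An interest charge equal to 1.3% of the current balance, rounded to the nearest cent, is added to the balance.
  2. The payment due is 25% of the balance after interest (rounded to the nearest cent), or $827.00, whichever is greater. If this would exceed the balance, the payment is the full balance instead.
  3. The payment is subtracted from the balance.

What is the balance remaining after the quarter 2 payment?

$4,548.55

# | Opening | Interest | Payment | End bal
1 | $7,880.09 | $102.44 | $1,995.63 | $5,986.90
2 | $5,986.90 | $77.83 | $1,516.18 | $4,548.55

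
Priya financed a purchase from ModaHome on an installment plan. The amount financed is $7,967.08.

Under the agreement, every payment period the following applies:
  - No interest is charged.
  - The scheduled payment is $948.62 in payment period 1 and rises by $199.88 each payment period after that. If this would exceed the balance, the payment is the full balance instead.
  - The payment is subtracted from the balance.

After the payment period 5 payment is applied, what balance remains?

$1,225.18

Payment period 1: opening $7,967.08; payment $948.62; balance $7,018.46
Payment period 2: opening $7,018.46; payment $1,148.50; balance $5,869.96
Payment period 3: opening $5,869.96; payment $1,348.38; balance $4,521.58
Payment period 4: opening $4,521.58; payment $1,548.26; balance $2,973.32
Payment period 5: opening $2,973.32; payment $1,748.14; balance $1,225.18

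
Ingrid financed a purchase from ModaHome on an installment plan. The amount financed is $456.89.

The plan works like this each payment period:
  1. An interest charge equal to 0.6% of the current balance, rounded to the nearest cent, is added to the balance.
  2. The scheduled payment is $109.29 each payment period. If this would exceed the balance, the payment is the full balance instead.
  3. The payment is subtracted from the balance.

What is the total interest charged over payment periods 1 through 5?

Payment period 1: opening $456.89; interest $2.74 → $459.63; payment $109.29; balance $350.34
Payment period 2: opening $350.34; interest $2.10 → $352.44; payment $109.29; balance $243.15
Payment period 3: opening $243.15; interest $1.46 → $244.61; payment $109.29; balance $135.32
Payment period 4: opening $135.32; interest $0.81 → $136.13; payment $109.29; balance $26.84
Payment period 5: opening $26.84; interest $0.16 → $27.00; payment $27.00; balance $0.00
Total interest: $2.74 + $2.10 + $1.46 + $0.81 + $0.16 = $7.27

$7.27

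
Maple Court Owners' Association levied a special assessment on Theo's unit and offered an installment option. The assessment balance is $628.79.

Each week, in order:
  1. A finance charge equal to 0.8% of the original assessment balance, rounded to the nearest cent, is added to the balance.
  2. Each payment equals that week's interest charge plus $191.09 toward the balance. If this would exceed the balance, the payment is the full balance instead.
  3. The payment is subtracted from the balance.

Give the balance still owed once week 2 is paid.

Week 1: $628.79 +$5.03 interest = $633.82; pay $196.12 → $437.70
Week 2: $437.70 +$5.03 interest = $442.73; pay $196.12 → $246.61

$246.61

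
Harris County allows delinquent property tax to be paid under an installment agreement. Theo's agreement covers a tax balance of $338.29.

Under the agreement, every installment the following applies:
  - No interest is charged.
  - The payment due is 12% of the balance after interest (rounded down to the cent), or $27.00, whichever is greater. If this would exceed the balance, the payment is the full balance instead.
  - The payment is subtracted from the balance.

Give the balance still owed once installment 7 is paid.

# | Opening | Payment | End bal
1 | $338.29 | $40.59 | $297.70
2 | $297.70 | $35.72 | $261.98
3 | $261.98 | $31.43 | $230.55
4 | $230.55 | $27.66 | $202.89
5 | $202.89 | $27.00 | $175.89
6 | $175.89 | $27.00 | $148.89
7 | $148.89 | $27.00 | $121.89

$121.89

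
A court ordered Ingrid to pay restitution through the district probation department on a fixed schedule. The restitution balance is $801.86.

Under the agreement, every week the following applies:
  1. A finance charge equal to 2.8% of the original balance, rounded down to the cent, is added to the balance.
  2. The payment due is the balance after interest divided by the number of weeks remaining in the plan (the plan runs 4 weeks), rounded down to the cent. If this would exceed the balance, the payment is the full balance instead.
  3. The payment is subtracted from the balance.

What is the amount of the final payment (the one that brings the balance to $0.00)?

$247.24

Week 1: $801.86 +$22.45 interest = $824.31; pay $206.07 → $618.24
Week 2: $618.24 +$22.45 interest = $640.69; pay $213.56 → $427.13
Week 3: $427.13 +$22.45 interest = $449.58; pay $224.79 → $224.79
Week 4: $224.79 +$22.45 interest = $247.24; pay $247.24 → $0.00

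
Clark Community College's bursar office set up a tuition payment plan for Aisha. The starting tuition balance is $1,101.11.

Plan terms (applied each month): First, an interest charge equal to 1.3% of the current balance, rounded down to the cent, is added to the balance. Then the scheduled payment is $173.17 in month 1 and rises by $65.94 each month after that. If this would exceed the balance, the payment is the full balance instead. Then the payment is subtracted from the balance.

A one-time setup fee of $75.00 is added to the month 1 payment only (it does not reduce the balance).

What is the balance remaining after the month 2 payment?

$715.38

Month 1: opening $1,101.11; interest $14.31 → $1,115.42; payment $173.17 (+ $75.00 fee); balance $942.25
Month 2: opening $942.25; interest $12.24 → $954.49; payment $239.11; balance $715.38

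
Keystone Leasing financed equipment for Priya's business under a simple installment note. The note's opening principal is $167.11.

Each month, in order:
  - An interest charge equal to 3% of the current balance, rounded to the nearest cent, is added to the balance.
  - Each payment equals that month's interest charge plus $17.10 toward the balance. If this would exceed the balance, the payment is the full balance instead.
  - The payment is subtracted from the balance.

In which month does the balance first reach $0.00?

# | Opening | Interest | Payment | End bal
1 | $167.11 | $5.01 | $22.11 | $150.01
2 | $150.01 | $4.50 | $21.60 | $132.91
3 | $132.91 | $3.99 | $21.09 | $115.81
4 | $115.81 | $3.47 | $20.57 | $98.71
5 | $98.71 | $2.96 | $20.06 | $81.61
6 | $81.61 | $2.45 | $19.55 | $64.51
7 | $64.51 | $1.94 | $19.04 | $47.41
8 | $47.41 | $1.42 | $18.52 | $30.31
9 | $30.31 | $0.91 | $18.01 | $13.21
10 | $13.21 | $0.40 | $13.61 | $0.00
Balance reaches $0.00 in month 10.

10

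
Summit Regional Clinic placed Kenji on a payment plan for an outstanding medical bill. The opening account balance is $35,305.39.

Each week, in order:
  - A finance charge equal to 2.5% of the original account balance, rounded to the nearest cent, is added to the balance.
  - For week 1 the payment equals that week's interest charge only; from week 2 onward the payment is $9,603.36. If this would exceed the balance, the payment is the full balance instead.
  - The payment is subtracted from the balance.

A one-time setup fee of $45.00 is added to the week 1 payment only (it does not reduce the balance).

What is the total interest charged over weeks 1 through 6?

Week 1: opening $35,305.39; interest $882.63 → $36,188.02; payment $882.63 (+ $45.00 fee); balance $35,305.39
Week 2: opening $35,305.39; interest $882.63 → $36,188.02; payment $9,603.36; balance $26,584.66
Week 3: opening $26,584.66; interest $882.63 → $27,467.29; payment $9,603.36; balance $17,863.93
Week 4: opening $17,863.93; interest $882.63 → $18,746.56; payment $9,603.36; balance $9,143.20
Week 5: opening $9,143.20; interest $882.63 → $10,025.83; payment $9,603.36; balance $422.47
Week 6: opening $422.47; interest $882.63 → $1,305.10; payment $1,305.10; balance $0.00
Total interest: $882.63 + $882.63 + $882.63 + $882.63 + $882.63 + $882.63 = $5,295.78

$5,295.78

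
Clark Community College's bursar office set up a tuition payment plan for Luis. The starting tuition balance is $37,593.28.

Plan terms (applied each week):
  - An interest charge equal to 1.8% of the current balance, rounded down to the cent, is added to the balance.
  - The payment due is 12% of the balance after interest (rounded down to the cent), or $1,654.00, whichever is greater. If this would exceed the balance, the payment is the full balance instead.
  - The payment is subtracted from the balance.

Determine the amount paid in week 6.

$2,649.66

Week 1: opening $37,593.28; interest $676.67 → $38,269.95; payment $4,592.39; balance $33,677.56
Week 2: opening $33,677.56; interest $606.19 → $34,283.75; payment $4,114.05; balance $30,169.70
Week 3: opening $30,169.70; interest $543.05 → $30,712.75; payment $3,685.53; balance $27,027.22
Week 4: opening $27,027.22; interest $486.48 → $27,513.70; payment $3,301.64; balance $24,212.06
Week 5: opening $24,212.06; interest $435.81 → $24,647.87; payment $2,957.74; balance $21,690.13
Week 6: opening $21,690.13; interest $390.42 → $22,080.55; payment $2,649.66; balance $19,430.89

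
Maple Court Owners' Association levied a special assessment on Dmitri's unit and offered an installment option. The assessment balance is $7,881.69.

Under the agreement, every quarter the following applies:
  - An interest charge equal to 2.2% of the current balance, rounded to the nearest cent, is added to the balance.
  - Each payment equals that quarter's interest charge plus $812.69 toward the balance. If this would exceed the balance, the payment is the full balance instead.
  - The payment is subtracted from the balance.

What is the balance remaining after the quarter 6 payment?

Quarter 1: opening $7,881.69; interest $173.40 → $8,055.09; payment $986.09; balance $7,069.00
Quarter 2: opening $7,069.00; interest $155.52 → $7,224.52; payment $968.21; balance $6,256.31
Quarter 3: opening $6,256.31; interest $137.64 → $6,393.95; payment $950.33; balance $5,443.62
Quarter 4: opening $5,443.62; interest $119.76 → $5,563.38; payment $932.45; balance $4,630.93
Quarter 5: opening $4,630.93; interest $101.88 → $4,732.81; payment $914.57; balance $3,818.24
Quarter 6: opening $3,818.24; interest $84.00 → $3,902.24; payment $896.69; balance $3,005.55

$3,005.55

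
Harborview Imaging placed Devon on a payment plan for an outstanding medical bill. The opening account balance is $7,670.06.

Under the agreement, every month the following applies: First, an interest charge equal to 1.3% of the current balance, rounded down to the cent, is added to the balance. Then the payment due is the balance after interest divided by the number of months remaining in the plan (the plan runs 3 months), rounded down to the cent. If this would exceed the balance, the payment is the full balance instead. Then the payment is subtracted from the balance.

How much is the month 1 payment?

# | Opening | Interest | Payment | End bal
1 | $7,670.06 | $99.71 | $2,589.92 | $5,179.85

$2,589.92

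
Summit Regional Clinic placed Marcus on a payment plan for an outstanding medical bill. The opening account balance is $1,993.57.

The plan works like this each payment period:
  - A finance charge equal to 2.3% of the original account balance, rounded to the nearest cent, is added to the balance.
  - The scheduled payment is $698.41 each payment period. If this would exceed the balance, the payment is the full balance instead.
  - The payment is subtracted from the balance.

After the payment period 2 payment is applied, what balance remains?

Payment period 1: opening $1,993.57; interest $45.85 → $2,039.42; payment $698.41; balance $1,341.01
Payment period 2: opening $1,341.01; interest $45.85 → $1,386.86; payment $698.41; balance $688.45

$688.45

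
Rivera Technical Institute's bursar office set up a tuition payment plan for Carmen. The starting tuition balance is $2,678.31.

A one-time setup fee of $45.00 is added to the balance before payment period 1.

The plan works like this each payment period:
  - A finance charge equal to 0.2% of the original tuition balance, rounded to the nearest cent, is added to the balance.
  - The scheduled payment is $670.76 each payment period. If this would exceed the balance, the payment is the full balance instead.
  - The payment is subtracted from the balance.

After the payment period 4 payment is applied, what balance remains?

Payment period 1: opening $2,723.31; interest $5.36 → $2,728.67; payment $670.76; balance $2,057.91
Payment period 2: opening $2,057.91; interest $5.36 → $2,063.27; payment $670.76; balance $1,392.51
Payment period 3: opening $1,392.51; interest $5.36 → $1,397.87; payment $670.76; balance $727.11
Payment period 4: opening $727.11; interest $5.36 → $732.47; payment $670.76; balance $61.71

$61.71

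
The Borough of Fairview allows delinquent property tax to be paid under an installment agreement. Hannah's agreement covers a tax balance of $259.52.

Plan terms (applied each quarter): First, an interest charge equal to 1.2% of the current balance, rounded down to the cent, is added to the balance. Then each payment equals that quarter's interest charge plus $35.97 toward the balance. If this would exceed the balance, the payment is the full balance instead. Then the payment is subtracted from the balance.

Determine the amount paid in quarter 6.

$36.92

Quarter 1: $259.52 +$3.11 interest = $262.63; pay $39.08 → $223.55
Quarter 2: $223.55 +$2.68 interest = $226.23; pay $38.65 → $187.58
Quarter 3: $187.58 +$2.25 interest = $189.83; pay $38.22 → $151.61
Quarter 4: $151.61 +$1.81 interest = $153.42; pay $37.78 → $115.64
Quarter 5: $115.64 +$1.38 interest = $117.02; pay $37.35 → $79.67
Quarter 6: $79.67 +$0.95 interest = $80.62; pay $36.92 → $43.70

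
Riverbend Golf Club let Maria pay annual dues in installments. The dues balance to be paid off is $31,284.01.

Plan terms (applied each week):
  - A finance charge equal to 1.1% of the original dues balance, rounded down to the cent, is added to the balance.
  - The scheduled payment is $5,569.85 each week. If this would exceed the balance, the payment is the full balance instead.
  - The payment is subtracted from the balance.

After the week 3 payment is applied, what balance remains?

$15,606.82

Week 1: $31,284.01 +$344.12 interest = $31,628.13; pay $5,569.85 → $26,058.28
Week 2: $26,058.28 +$344.12 interest = $26,402.40; pay $5,569.85 → $20,832.55
Week 3: $20,832.55 +$344.12 interest = $21,176.67; pay $5,569.85 → $15,606.82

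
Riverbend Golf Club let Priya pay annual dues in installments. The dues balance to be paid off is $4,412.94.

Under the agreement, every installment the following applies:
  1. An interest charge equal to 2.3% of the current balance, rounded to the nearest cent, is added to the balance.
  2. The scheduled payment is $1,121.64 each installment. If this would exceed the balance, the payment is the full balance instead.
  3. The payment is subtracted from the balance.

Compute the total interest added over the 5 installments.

Installment 1: opening $4,412.94; interest $101.50 → $4,514.44; payment $1,121.64; balance $3,392.80
Installment 2: opening $3,392.80; interest $78.03 → $3,470.83; payment $1,121.64; balance $2,349.19
Installment 3: opening $2,349.19; interest $54.03 → $2,403.22; payment $1,121.64; balance $1,281.58
Installment 4: opening $1,281.58; interest $29.48 → $1,311.06; payment $1,121.64; balance $189.42
Installment 5: opening $189.42; interest $4.36 → $193.78; payment $193.78; balance $0.00
Total interest: $101.50 + $78.03 + $54.03 + $29.48 + $4.36 = $267.40

$267.40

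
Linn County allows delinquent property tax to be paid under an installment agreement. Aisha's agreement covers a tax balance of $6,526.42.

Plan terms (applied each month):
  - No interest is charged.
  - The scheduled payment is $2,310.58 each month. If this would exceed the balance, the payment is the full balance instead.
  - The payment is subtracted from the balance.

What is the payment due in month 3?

Month 1: $6,526.42 − $2,310.58 → $4,215.84
Month 2: $4,215.84 − $2,310.58 → $1,905.26
Month 3: $1,905.26 − $1,905.26 → $0.00

$1,905.26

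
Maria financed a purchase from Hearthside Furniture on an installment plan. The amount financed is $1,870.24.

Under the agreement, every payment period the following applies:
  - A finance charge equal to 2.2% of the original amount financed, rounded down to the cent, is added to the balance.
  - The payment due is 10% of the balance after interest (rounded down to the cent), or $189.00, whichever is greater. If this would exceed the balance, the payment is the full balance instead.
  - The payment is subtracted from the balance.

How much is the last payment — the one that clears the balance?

$134.93

# | Opening | Interest | Payment | End bal
1 | $1,870.24 | $41.14 | $191.13 | $1,720.25
2 | $1,720.25 | $41.14 | $189.00 | $1,572.39
3 | $1,572.39 | $41.14 | $189.00 | $1,424.53
4 | $1,424.53 | $41.14 | $189.00 | $1,276.67
5 | $1,276.67 | $41.14 | $189.00 | $1,128.81
6 | $1,128.81 | $41.14 | $189.00 | $980.95
7 | $980.95 | $41.14 | $189.00 | $833.09
8 | $833.09 | $41.14 | $189.00 | $685.23
9 | $685.23 | $41.14 | $189.00 | $537.37
10 | $537.37 | $41.14 | $189.00 | $389.51
11 | $389.51 | $41.14 | $189.00 | $241.65
12 | $241.65 | $41.14 | $189.00 | $93.79
13 | $93.79 | $41.14 | $134.93 | $0.00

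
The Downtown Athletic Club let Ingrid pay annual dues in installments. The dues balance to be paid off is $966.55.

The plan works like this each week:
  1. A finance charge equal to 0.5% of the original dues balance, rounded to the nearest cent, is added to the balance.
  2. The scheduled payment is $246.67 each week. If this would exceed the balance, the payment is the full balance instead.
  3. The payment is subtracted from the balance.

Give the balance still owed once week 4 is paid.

Week 1: $966.55 +$4.83 interest = $971.38; pay $246.67 → $724.71
Week 2: $724.71 +$4.83 interest = $729.54; pay $246.67 → $482.87
Week 3: $482.87 +$4.83 interest = $487.70; pay $246.67 → $241.03
Week 4: $241.03 +$4.83 interest = $245.86; pay $245.86 → $0.00

$0.00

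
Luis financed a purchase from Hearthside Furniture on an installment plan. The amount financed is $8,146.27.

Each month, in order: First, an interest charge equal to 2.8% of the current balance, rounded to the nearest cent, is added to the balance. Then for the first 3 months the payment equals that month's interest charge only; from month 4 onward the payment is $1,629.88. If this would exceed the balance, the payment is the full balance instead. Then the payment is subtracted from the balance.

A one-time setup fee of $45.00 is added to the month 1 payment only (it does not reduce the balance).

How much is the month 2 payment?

# | Opening | Interest | Payment | Fee | End bal
1 | $8,146.27 | $228.10 | $228.10 | $45.00 | $8,146.27
2 | $8,146.27 | $228.10 | $228.10 | — | $8,146.27

$228.10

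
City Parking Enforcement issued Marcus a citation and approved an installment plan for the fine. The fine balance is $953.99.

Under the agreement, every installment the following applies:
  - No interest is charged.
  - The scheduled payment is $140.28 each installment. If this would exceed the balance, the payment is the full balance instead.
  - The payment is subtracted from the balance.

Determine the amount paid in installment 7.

$112.31

# | Opening | Payment | End bal
1 | $953.99 | $140.28 | $813.71
2 | $813.71 | $140.28 | $673.43
3 | $673.43 | $140.28 | $533.15
4 | $533.15 | $140.28 | $392.87
5 | $392.87 | $140.28 | $252.59
6 | $252.59 | $140.28 | $112.31
7 | $112.31 | $112.31 | $0.00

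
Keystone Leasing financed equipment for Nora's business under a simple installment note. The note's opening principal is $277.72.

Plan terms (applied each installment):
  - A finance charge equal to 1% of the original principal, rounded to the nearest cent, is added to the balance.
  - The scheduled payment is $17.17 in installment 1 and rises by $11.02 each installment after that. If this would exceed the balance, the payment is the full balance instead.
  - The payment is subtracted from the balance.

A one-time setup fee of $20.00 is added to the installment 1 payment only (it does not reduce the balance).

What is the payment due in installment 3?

Installment 1: opening $277.72; interest $2.78 → $280.50; payment $17.17 (+ $20.00 fee); balance $263.33
Installment 2: opening $263.33; interest $2.78 → $266.11; payment $28.19; balance $237.92
Installment 3: opening $237.92; interest $2.78 → $240.70; payment $39.21; balance $201.49

$39.21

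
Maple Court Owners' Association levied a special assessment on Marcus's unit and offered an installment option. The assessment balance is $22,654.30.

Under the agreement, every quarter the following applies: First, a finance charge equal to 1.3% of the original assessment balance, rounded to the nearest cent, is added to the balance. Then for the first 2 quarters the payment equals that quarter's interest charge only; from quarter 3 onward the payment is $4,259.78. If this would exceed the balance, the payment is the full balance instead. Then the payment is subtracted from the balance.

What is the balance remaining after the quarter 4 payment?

$14,723.76

Quarter 1: opening $22,654.30; interest $294.51 → $22,948.81; payment $294.51; balance $22,654.30
Quarter 2: opening $22,654.30; interest $294.51 → $22,948.81; payment $294.51; balance $22,654.30
Quarter 3: opening $22,654.30; interest $294.51 → $22,948.81; payment $4,259.78; balance $18,689.03
Quarter 4: opening $18,689.03; interest $294.51 → $18,983.54; payment $4,259.78; balance $14,723.76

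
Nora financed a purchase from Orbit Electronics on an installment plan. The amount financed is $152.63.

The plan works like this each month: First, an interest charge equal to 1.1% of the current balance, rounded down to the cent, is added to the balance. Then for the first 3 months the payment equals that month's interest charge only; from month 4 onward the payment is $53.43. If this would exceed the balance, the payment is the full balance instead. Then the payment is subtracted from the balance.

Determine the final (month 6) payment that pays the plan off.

$49.07

Month 1: opening $152.63; interest $1.67 → $154.30; payment $1.67; balance $152.63
Month 2: opening $152.63; interest $1.67 → $154.30; payment $1.67; balance $152.63
Month 3: opening $152.63; interest $1.67 → $154.30; payment $1.67; balance $152.63
Month 4: opening $152.63; interest $1.67 → $154.30; payment $53.43; balance $100.87
Month 5: opening $100.87; interest $1.10 → $101.97; payment $53.43; balance $48.54
Month 6: opening $48.54; interest $0.53 → $49.07; payment $49.07; balance $0.00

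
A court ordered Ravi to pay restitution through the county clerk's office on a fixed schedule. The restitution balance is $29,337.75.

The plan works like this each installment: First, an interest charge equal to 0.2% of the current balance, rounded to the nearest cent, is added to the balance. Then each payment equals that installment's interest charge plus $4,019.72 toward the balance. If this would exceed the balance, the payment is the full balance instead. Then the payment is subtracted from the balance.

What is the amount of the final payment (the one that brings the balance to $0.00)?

Installment 1: opening $29,337.75; interest $58.68 → $29,396.43; payment $4,078.40; balance $25,318.03
Installment 2: opening $25,318.03; interest $50.64 → $25,368.67; payment $4,070.36; balance $21,298.31
Installment 3: opening $21,298.31; interest $42.60 → $21,340.91; payment $4,062.32; balance $17,278.59
Installment 4: opening $17,278.59; interest $34.56 → $17,313.15; payment $4,054.28; balance $13,258.87
Installment 5: opening $13,258.87; interest $26.52 → $13,285.39; payment $4,046.24; balance $9,239.15
Installment 6: opening $9,239.15; interest $18.48 → $9,257.63; payment $4,038.20; balance $5,219.43
Installment 7: opening $5,219.43; interest $10.44 → $5,229.87; payment $4,030.16; balance $1,199.71
Installment 8: opening $1,199.71; interest $2.40 → $1,202.11; payment $1,202.11; balance $0.00

$1,202.11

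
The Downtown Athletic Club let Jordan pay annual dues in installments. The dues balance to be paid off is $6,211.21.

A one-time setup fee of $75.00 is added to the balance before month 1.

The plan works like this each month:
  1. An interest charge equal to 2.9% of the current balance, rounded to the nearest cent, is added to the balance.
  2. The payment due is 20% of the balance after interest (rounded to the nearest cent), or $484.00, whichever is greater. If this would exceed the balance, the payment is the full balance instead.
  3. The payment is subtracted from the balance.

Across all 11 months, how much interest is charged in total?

$866.35

Month 1: opening $6,286.21; interest $182.30 → $6,468.51; payment $1,293.70; balance $5,174.81
Month 2: opening $5,174.81; interest $150.07 → $5,324.88; payment $1,064.98; balance $4,259.90
Month 3: opening $4,259.90; interest $123.54 → $4,383.44; payment $876.69; balance $3,506.75
Month 4: opening $3,506.75; interest $101.70 → $3,608.45; payment $721.69; balance $2,886.76
Month 5: opening $2,886.76; interest $83.72 → $2,970.48; payment $594.10; balance $2,376.38
Month 6: opening $2,376.38; interest $68.92 → $2,445.30; payment $489.06; balance $1,956.24
Month 7: opening $1,956.24; interest $56.73 → $2,012.97; payment $484.00; balance $1,528.97
Month 8: opening $1,528.97; interest $44.34 → $1,573.31; payment $484.00; balance $1,089.31
Month 9: opening $1,089.31; interest $31.59 → $1,120.90; payment $484.00; balance $636.90
Month 10: opening $636.90; interest $18.47 → $655.37; payment $484.00; balance $171.37
Month 11: opening $171.37; interest $4.97 → $176.34; payment $176.34; balance $0.00
Total interest: $182.30 + $150.07 + $123.54 + $101.70 + $83.72 + $68.92 + $56.73 + $44.34 + $31.59 + $18.47 + $4.97 = $866.35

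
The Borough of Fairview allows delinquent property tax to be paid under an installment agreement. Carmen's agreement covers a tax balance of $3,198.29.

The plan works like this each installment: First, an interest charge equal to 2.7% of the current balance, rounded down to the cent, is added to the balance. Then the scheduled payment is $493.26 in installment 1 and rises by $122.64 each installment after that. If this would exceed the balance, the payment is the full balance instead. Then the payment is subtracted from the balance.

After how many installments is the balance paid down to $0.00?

Installment 1: $3,198.29 +$86.35 interest = $3,284.64; pay $493.26 → $2,791.38
Installment 2: $2,791.38 +$75.36 interest = $2,866.74; pay $615.90 → $2,250.84
Installment 3: $2,250.84 +$60.77 interest = $2,311.61; pay $738.54 → $1,573.07
Installment 4: $1,573.07 +$42.47 interest = $1,615.54; pay $861.18 → $754.36
Installment 5: $754.36 +$20.36 interest = $774.72; pay $774.72 → $0.00
Balance reaches $0.00 in installment 5.

5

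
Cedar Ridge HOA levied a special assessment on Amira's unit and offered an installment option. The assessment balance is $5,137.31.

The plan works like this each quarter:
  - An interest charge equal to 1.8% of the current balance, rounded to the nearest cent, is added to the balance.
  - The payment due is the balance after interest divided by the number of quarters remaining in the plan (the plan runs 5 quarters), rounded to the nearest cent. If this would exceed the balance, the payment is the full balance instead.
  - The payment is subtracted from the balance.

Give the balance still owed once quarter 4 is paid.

$1,103.46

Quarter 1: $5,137.31 +$92.47 interest = $5,229.78; pay $1,045.96 → $4,183.82
Quarter 2: $4,183.82 +$75.31 interest = $4,259.13; pay $1,064.78 → $3,194.35
Quarter 3: $3,194.35 +$57.50 interest = $3,251.85; pay $1,083.95 → $2,167.90
Quarter 4: $2,167.90 +$39.02 interest = $2,206.92; pay $1,103.46 → $1,103.46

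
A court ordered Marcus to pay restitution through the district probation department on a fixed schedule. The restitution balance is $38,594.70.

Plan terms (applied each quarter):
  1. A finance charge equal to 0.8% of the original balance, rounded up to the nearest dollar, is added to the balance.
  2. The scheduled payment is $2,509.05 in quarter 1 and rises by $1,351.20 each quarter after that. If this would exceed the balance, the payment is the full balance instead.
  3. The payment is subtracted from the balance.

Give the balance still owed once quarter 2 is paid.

$32,843.40

Quarter 1: $38,594.70 +$309.00 interest = $38,903.70; pay $2,509.05 → $36,394.65
Quarter 2: $36,394.65 +$309.00 interest = $36,703.65; pay $3,860.25 → $32,843.40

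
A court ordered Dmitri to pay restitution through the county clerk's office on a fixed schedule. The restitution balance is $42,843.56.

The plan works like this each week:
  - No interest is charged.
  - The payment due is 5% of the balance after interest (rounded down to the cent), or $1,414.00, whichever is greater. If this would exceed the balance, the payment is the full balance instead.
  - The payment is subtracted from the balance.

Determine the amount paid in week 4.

$1,836.65

Week 1: $42,843.56 − $2,142.17 → $40,701.39
Week 2: $40,701.39 − $2,035.06 → $38,666.33
Week 3: $38,666.33 − $1,933.31 → $36,733.02
Week 4: $36,733.02 − $1,836.65 → $34,896.37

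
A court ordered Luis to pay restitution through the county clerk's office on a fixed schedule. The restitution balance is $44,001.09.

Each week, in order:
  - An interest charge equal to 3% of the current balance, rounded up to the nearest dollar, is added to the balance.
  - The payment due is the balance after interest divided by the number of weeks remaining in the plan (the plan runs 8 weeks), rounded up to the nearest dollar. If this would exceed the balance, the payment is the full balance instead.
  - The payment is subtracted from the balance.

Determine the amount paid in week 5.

$6,377.00

Week 1: $44,001.09 +$1,321.00 interest = $45,322.09; pay $5,666.00 → $39,656.09
Week 2: $39,656.09 +$1,190.00 interest = $40,846.09; pay $5,836.00 → $35,010.09
Week 3: $35,010.09 +$1,051.00 interest = $36,061.09; pay $6,011.00 → $30,050.09
Week 4: $30,050.09 +$902.00 interest = $30,952.09; pay $6,191.00 → $24,761.09
Week 5: $24,761.09 +$743.00 interest = $25,504.09; pay $6,377.00 → $19,127.09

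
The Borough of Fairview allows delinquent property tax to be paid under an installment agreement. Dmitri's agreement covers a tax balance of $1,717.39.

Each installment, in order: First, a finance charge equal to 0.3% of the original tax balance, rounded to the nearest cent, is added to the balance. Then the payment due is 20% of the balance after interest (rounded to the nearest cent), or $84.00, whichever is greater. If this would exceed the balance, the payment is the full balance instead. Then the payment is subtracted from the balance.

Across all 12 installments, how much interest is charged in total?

$61.80

Installment 1: $1,717.39 +$5.15 interest = $1,722.54; pay $344.51 → $1,378.03
Installment 2: $1,378.03 +$5.15 interest = $1,383.18; pay $276.64 → $1,106.54
Installment 3: $1,106.54 +$5.15 interest = $1,111.69; pay $222.34 → $889.35
Installment 4: $889.35 +$5.15 interest = $894.50; pay $178.90 → $715.60
Installment 5: $715.60 +$5.15 interest = $720.75; pay $144.15 → $576.60
Installment 6: $576.60 +$5.15 interest = $581.75; pay $116.35 → $465.40
Installment 7: $465.40 +$5.15 interest = $470.55; pay $94.11 → $376.44
Installment 8: $376.44 +$5.15 interest = $381.59; pay $84.00 → $297.59
Installment 9: $297.59 +$5.15 interest = $302.74; pay $84.00 → $218.74
Installment 10: $218.74 +$5.15 interest = $223.89; pay $84.00 → $139.89
Installment 11: $139.89 +$5.15 interest = $145.04; pay $84.00 → $61.04
Installment 12: $61.04 +$5.15 interest = $66.19; pay $66.19 → $0.00
Total interest: $5.15 + $5.15 + $5.15 + $5.15 + $5.15 + $5.15 + $5.15 + $5.15 + $5.15 + $5.15 + $5.15 + $5.15 = $61.80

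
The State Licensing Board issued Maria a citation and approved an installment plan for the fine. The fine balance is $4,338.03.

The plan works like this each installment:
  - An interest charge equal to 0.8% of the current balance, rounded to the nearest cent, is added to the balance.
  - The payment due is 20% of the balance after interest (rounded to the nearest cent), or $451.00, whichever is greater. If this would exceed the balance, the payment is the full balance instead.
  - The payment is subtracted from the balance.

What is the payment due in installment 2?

Installment 1: $4,338.03 +$34.70 interest = $4,372.73; pay $874.55 → $3,498.18
Installment 2: $3,498.18 +$27.99 interest = $3,526.17; pay $705.23 → $2,820.94

$705.23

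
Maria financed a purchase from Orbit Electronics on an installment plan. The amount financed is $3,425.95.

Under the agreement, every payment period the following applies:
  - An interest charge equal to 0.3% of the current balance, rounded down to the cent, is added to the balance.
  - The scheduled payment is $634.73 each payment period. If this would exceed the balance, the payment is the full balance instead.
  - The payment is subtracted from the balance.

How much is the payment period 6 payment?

$285.73

Payment period 1: opening $3,425.95; interest $10.27 → $3,436.22; payment $634.73; balance $2,801.49
Payment period 2: opening $2,801.49; interest $8.40 → $2,809.89; payment $634.73; balance $2,175.16
Payment period 3: opening $2,175.16; interest $6.52 → $2,181.68; payment $634.73; balance $1,546.95
Payment period 4: opening $1,546.95; interest $4.64 → $1,551.59; payment $634.73; balance $916.86
Payment period 5: opening $916.86; interest $2.75 → $919.61; payment $634.73; balance $284.88
Payment period 6: opening $284.88; interest $0.85 → $285.73; payment $285.73; balance $0.00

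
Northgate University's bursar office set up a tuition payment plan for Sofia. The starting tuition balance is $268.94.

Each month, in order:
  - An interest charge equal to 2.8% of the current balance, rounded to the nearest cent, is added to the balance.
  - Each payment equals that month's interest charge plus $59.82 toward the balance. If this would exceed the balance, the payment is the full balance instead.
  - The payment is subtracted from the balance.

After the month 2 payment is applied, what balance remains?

$149.30

Month 1: $268.94 +$7.53 interest = $276.47; pay $67.35 → $209.12
Month 2: $209.12 +$5.86 interest = $214.98; pay $65.68 → $149.30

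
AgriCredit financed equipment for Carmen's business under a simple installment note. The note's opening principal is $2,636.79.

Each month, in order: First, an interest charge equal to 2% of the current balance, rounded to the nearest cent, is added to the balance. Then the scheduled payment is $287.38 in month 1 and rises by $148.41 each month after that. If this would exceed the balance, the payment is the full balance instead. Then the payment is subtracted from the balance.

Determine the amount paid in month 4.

# | Opening | Interest | Payment | End bal
1 | $2,636.79 | $52.74 | $287.38 | $2,402.15
2 | $2,402.15 | $48.04 | $435.79 | $2,014.40
3 | $2,014.40 | $40.29 | $584.20 | $1,470.49
4 | $1,470.49 | $29.41 | $732.61 | $767.29

$732.61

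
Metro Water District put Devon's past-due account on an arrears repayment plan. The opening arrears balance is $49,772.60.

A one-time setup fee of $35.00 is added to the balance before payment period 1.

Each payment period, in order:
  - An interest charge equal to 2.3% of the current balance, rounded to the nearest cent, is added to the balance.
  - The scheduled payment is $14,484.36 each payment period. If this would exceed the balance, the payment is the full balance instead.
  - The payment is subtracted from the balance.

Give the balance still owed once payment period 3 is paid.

Payment period 1: opening $49,807.60; interest $1,145.57 → $50,953.17; payment $14,484.36; balance $36,468.81
Payment period 2: opening $36,468.81; interest $838.78 → $37,307.59; payment $14,484.36; balance $22,823.23
Payment period 3: opening $22,823.23; interest $524.93 → $23,348.16; payment $14,484.36; balance $8,863.80

$8,863.80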